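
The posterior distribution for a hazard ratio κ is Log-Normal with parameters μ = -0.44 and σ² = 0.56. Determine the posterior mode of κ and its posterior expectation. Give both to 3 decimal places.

MAP = 0.368; posterior mean = 0.852

Mode = exp(μ − σ²) = exp(-1.00) = 0.368.
Mean = exp(μ + σ²/2) = exp(-0.160) = 0.852.
The posterior is right-skewed, so the mean exceeds the mode.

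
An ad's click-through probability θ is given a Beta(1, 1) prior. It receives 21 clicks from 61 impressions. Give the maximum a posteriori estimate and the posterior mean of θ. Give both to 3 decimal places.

Posterior: Beta(1+21, 1+40) = Beta(22, 41).
Mode = (22−1)/(22+41−2) = 21/61 = 0.344.
With a flat prior the MAP equals the MLE, 21/61.
Mean = 22/(22+41) = 22/63 = 0.349.
The posterior is right-skewed, so the mean exceeds the mode.

MAP = 0.344; posterior mean = 0.349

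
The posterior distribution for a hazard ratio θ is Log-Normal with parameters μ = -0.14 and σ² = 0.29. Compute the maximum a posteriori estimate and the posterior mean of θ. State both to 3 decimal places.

maximum a posteriori estimate = 0.651, posterior mean = 1.005

Mode = exp(μ − σ²) = exp(-0.43) = 0.651.
Mean = exp(μ + σ²/2) = exp(0.005) = 1.005.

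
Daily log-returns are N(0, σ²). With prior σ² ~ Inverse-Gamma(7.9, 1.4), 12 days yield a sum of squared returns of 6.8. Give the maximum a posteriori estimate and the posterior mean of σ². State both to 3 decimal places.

Posterior: Inverse-Gamma(shape = 7.9+12/2 = 13.9, scale = 1.4+6.8/2 = 4.8).
Mode = β/(α+1) = 4.8/14.9 = 0.322.
Mean = β/(α−1) = 4.8/12.9 = 0.372.

MAP = 0.322; posterior mean = 0.372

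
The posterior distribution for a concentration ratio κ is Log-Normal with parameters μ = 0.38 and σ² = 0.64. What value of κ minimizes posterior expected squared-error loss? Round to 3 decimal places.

Mode = exp(μ − σ²) = exp(-0.26) = 0.771.
Mean = exp(μ + σ²/2) = exp(0.700) = 2.014.
Squared-error loss ⇒ the optimal estimator is the posterior mean.

2.014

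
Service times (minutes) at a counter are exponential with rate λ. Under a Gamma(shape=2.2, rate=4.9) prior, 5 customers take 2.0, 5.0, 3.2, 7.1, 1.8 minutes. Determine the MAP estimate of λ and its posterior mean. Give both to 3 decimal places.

MAP = 0.258; posterior mean = 0.300

Σ times = 19.1. Posterior: Gamma(shape = 2.2+5 = 7.2, rate = 4.9+19.1 = 24.0).
Mode = (α−1)/β = 6.2/24.0 = 0.258.
Mean = α/β = 7.2/24.0 = 0.300.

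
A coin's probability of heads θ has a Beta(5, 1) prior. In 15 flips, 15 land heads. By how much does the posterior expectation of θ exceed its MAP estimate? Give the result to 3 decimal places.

Posterior: Beta(5+15, 1+0) = Beta(20, 1).
Since β = 1 ≤ 1 and α > 1, the Beta density is monotone increasing on [0,1]; the mode is at 1.
Mean = 20/(20+1) = 0.952.
Difference = 0.952 − 1.000 = -0.048.
Left-skewed posterior ⇒ mean < mode.

-0.048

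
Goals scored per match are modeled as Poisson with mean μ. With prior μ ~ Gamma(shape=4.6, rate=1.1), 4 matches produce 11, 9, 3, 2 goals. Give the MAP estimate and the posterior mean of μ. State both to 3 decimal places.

MAP estimate = 5.608, posterior mean = 5.804

Σ counts = 25. Posterior: Gamma(shape = 4.6+25 = 29.6, rate = 1.1+4 = 5.1).
Mode = (α−1)/β = 28.6/5.1 = 5.608.
Mean = α/β = 29.6/5.1 = 5.804.
The posterior is right-skewed, so the mean exceeds the mode.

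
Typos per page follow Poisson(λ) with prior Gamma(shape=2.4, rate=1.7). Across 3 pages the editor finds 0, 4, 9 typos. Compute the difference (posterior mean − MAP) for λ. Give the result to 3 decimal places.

Σ counts = 13. Posterior: Gamma(shape = 2.4+13 = 15.4, rate = 1.7+3 = 4.7).
Mode = (α−1)/β = 14.4/4.7 = 3.064.
Mean = α/β = 15.4/4.7 = 3.277.
Difference = 3.277 − 3.064 = 0.213.
The posterior is right-skewed, so the mean exceeds the mode.

0.213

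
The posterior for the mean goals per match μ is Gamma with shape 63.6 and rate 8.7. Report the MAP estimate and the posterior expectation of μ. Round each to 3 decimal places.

MAP estimate = 7.195, posterior expectation = 7.310

Mode = (α−1)/β = 62.6/8.7 = 7.195.
Mean = α/β = 63.6/8.7 = 7.310.
Right-skewed posterior ⇒ mode < mean.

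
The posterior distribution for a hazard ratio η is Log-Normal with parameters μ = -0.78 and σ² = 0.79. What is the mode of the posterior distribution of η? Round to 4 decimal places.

Mode = exp(μ − σ²) = exp(-1.57) = 0.2080.
Mean = exp(μ + σ²/2) = exp(-0.385) = 0.6805.
This is the posterior mode — the MAP estimate.

0.2080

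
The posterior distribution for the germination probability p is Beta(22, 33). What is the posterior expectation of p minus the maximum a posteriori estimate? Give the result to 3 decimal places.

Mode = (22−1)/(22+33−2) = 21/53 = 0.396.
Mean = 22/(22+33) = 22/55 = 0.400.
Difference = 0.400 − 0.396 = 0.004.
Mean > mode: the posterior has a right tail.

0.004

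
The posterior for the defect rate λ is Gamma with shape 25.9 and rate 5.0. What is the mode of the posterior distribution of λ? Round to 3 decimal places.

4.980

Mode = (α−1)/β = 24.9/5.0 = 4.980.
Mean = α/β = 25.9/5.0 = 5.180.
This is the posterior mode — the MAP estimate.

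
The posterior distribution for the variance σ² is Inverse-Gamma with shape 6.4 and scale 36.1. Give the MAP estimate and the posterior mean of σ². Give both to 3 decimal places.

Mode = β/(α+1) = 36.1/7.4 = 4.878.
Mean = β/(α−1) = 36.1/5.4 = 6.685.
The mean is pulled above the mode by the posterior's right skew.

MAP = 4.878, posterior mean = 6.685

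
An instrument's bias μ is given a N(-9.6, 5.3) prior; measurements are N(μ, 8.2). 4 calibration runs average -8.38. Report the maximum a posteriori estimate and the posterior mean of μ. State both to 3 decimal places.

MAP = -8.720, posterior mean = -8.720

Posterior for μ is Normal. Precision-weighted mean: (1/5.3·-9.6 + 4/8.2·-8.38) / (1/5.3 + 4/8.2) = -8.720.
A Normal posterior is symmetric, so mode = mean.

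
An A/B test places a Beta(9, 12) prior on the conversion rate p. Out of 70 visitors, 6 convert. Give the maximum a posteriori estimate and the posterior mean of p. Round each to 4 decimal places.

Posterior: Beta(9+6, 12+64) = Beta(15, 76).
Mode = (15−1)/(15+76−2) = 14/89 = 0.1573.
Mean = 15/(15+76) = 15/91 = 0.1648.
Right-skewed posterior ⇒ mode < mean.

MAP = 0.1573; posterior mean = 0.1648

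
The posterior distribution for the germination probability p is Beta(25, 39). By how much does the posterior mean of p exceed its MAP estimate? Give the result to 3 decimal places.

0.004

Mode = (25−1)/(25+39−2) = 24/62 = 0.387.
Mean = 25/(25+39) = 25/64 = 0.391.
Difference = 0.391 − 0.387 = 0.004.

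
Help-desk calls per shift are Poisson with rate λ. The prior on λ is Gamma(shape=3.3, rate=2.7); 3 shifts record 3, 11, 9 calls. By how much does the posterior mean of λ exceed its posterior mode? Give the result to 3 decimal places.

0.175

Σ counts = 23. Posterior: Gamma(shape = 3.3+23 = 26.3, rate = 2.7+3 = 5.7).
Mode = (α−1)/β = 25.3/5.7 = 4.439.
Mean = α/β = 26.3/5.7 = 4.614.
Difference = 4.614 − 4.439 = 0.175.
The posterior is right-skewed, so the mean exceeds the mode.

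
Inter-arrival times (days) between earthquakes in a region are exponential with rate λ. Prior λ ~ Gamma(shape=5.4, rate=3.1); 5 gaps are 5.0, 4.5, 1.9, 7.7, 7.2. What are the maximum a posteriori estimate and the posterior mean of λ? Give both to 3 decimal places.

λ_MAP = 0.320, E[λ|data] = 0.354

Σ times = 26.3. Posterior: Gamma(shape = 5.4+5 = 10.4, rate = 3.1+26.3 = 29.4).
Mode = (α−1)/β = 9.4/29.4 = 0.320.
Mean = α/β = 10.4/29.4 = 0.354.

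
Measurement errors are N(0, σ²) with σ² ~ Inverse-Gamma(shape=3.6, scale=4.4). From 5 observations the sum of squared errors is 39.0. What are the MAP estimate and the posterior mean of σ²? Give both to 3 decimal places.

Posterior: Inverse-Gamma(shape = 3.6+5/2 = 6.1, scale = 4.4+39.0/2 = 23.9).
Mode = β/(α+1) = 23.9/7.1 = 3.366.
Mean = β/(α−1) = 23.9/5.1 = 4.686.

MAP estimate = 3.366, posterior mean = 4.686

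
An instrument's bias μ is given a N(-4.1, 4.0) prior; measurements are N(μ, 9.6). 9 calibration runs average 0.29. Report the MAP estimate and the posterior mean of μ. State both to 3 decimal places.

Posterior for μ is Normal. Precision-weighted mean: (1/4.0·-4.1 + 9/9.6·0.29) / (1/4.0 + 9/9.6) = -0.634.
A Normal posterior is symmetric, so mode = mean.

μ_MAP = -0.634, E[μ|data] = -0.634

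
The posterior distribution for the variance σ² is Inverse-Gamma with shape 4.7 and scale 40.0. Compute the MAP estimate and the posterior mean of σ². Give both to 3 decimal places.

Mode = β/(α+1) = 40.0/5.7 = 7.018.
Mean = β/(α−1) = 40.0/3.7 = 10.811.
Right-skewed posterior ⇒ mode < mean.

MAP = 7.018; posterior mean = 10.811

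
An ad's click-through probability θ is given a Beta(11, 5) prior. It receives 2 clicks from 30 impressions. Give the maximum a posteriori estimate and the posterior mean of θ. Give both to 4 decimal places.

Posterior: Beta(11+2, 5+28) = Beta(13, 33).
Mode = (13−1)/(13+33−2) = 12/44 = 0.2727.
Mean = 13/(13+33) = 13/46 = 0.2826.

MAP: 0.2727. Posterior mean: 0.2826.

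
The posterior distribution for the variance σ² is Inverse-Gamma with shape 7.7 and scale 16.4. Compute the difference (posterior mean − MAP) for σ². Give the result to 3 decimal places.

0.563

Mode = β/(α+1) = 16.4/8.7 = 1.885.
Mean = β/(α−1) = 16.4/6.7 = 2.448.
Difference = 2.448 − 1.885 = 0.563.
Right-skewed posterior ⇒ mode < mean.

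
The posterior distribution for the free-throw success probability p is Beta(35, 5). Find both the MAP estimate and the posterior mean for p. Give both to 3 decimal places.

Mode = (35−1)/(35+5−2) = 34/38 = 0.895.
Mean = 35/(35+5) = 35/40 = 0.875.
Left-skewed posterior ⇒ mean < mode.

MAP = 0.895; posterior mean = 0.875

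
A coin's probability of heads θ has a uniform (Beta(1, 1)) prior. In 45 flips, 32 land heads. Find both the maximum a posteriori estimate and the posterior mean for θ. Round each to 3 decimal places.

Posterior: Beta(1+32, 1+13) = Beta(33, 14).
Mode = (33−1)/(33+14−2) = 32/45 = 0.711.
With a flat prior the MAP equals the MLE, 32/45.
Mean = 33/(33+14) = 33/47 = 0.702.
The mean is pulled below the mode by the posterior's left skew.

MAP = 0.711; posterior mean = 0.702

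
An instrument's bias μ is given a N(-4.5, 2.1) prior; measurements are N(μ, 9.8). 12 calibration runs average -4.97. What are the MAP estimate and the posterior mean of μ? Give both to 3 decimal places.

Posterior for μ is Normal. Precision-weighted mean: (1/2.1·-4.5 + 12/9.8·-4.97) / (1/2.1 + 12/9.8) = -4.838.
A Normal posterior is symmetric, so mode = mean.

MAP: -4.838. Posterior mean: -4.838.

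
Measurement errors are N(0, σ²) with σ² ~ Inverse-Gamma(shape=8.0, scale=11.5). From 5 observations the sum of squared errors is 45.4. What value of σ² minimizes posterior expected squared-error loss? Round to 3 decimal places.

Posterior: Inverse-Gamma(shape = 8.0+5/2 = 10.5, scale = 11.5+45.4/2 = 34.2).
Mode = β/(α+1) = 34.2/11.5 = 2.974.
Mean = β/(α−1) = 34.2/9.5 = 3.600.
Squared-error loss ⇒ the optimal estimator is the posterior mean.

3.600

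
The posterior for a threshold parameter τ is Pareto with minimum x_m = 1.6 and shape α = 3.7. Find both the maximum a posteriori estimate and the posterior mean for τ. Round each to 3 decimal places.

The Pareto density is strictly decreasing on [x_m, ∞), so the mode is x_m = 1.600.
Mean = α·x_m/(α−1) = 3.7·1.6/2.7 = 2.193.
Mean > mode: the posterior has a right tail.

MAP: 1.600. Posterior mean: 2.193.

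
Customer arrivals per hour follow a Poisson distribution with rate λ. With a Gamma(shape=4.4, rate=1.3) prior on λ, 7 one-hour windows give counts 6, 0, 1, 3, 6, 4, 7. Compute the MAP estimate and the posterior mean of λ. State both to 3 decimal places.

Σ counts = 27. Posterior: Gamma(shape = 4.4+27 = 31.4, rate = 1.3+7 = 8.3).
Mode = (α−1)/β = 30.4/8.3 = 3.663.
Mean = α/β = 31.4/8.3 = 3.783.

MAP: 3.663. Posterior mean: 3.783.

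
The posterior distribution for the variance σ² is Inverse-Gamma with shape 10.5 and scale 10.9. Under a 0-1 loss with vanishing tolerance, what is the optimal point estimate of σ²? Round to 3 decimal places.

Mode = β/(α+1) = 10.9/11.5 = 0.948.
Mean = β/(α−1) = 10.9/9.5 = 1.147.
This is the posterior mode — the MAP estimate.

0.948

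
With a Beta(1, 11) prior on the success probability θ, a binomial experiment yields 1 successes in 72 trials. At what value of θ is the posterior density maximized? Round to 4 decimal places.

Posterior: Beta(1+1, 11+71) = Beta(2, 82).
Mode = (2−1)/(2+82−2) = 1/82 = 0.0122.
Mean = 2/(2+82) = 2/84 = 0.0238.
This is the posterior mode — the MAP estimate.

0.0122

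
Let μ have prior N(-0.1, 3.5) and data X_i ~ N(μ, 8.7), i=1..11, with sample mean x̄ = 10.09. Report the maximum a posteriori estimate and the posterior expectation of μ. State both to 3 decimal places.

Posterior for μ is Normal. Precision-weighted mean: (1/3.5·-0.1 + 11/8.7·10.09) / (1/3.5 + 11/8.7) = 8.212.
A Normal posterior is symmetric, so mode = mean.

μ_MAP = 8.212, E[μ|data] = 8.212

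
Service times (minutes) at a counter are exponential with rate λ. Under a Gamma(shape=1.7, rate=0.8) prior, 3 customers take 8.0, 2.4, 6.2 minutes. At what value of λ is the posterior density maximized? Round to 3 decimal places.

Σ times = 16.6. Posterior: Gamma(shape = 1.7+3 = 4.7, rate = 0.8+16.6 = 17.4).
Mode = (α−1)/β = 3.7/17.4 = 0.213.
Mean = α/β = 4.7/17.4 = 0.270.
This is the posterior mode — the MAP estimate.

0.213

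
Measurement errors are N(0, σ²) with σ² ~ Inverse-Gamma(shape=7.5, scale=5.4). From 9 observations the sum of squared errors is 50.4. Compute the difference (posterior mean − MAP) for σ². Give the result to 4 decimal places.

0.4280

Posterior: Inverse-Gamma(shape = 7.5+9/2 = 12.0, scale = 5.4+50.4/2 = 30.6).
Mode = β/(α+1) = 30.6/13.0 = 2.3538.
Mean = β/(α−1) = 30.6/11.0 = 2.7818.
Difference = 2.7818 − 2.3538 = 0.4280.
Mean > mode: the posterior has a right tail.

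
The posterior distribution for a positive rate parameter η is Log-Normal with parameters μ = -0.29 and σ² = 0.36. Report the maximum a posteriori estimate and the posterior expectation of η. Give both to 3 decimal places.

Mode = exp(μ − σ²) = exp(-0.65) = 0.522.
Mean = exp(μ + σ²/2) = exp(-0.110) = 0.896.

maximum a posteriori estimate = 0.522, posterior expectation = 0.896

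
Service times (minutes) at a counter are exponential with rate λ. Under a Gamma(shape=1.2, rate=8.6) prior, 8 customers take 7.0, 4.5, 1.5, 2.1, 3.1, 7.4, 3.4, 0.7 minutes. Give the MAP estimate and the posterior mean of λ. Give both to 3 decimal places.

Σ times = 29.7. Posterior: Gamma(shape = 1.2+8 = 9.2, rate = 8.6+29.7 = 38.3).
Mode = (α−1)/β = 8.2/38.3 = 0.214.
Mean = α/β = 9.2/38.3 = 0.240.
Right-skewed posterior ⇒ mode < mean.

MAP = 0.214, posterior mean = 0.240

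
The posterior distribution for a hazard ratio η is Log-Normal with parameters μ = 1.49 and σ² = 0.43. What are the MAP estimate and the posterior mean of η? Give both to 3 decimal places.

MAP = 2.886; posterior mean = 5.501

Mode = exp(μ − σ²) = exp(1.06) = 2.886.
Mean = exp(μ + σ²/2) = exp(1.705) = 5.501.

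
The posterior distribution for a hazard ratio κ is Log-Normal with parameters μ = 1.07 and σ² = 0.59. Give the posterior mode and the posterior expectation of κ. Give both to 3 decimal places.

κ_MAP = 1.616, E[κ|data] = 3.916

Mode = exp(μ − σ²) = exp(0.48) = 1.616.
Mean = exp(μ + σ²/2) = exp(1.365) = 3.916.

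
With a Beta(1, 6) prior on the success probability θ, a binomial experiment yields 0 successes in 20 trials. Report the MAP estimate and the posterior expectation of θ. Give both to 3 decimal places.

MAP = 0.000, posterior mean = 0.037

Posterior: Beta(1+0, 6+20) = Beta(1, 26).
Since α = 1 ≤ 1 and β > 1, the Beta density is monotone decreasing on [0,1]; the mode is at 0.
Mean = 1/(1+26) = 0.037.
The posterior is right-skewed, so the mean exceeds the mode.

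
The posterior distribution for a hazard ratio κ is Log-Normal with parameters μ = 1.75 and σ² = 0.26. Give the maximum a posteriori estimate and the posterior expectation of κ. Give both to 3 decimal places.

Mode = exp(μ − σ²) = exp(1.49) = 4.437.
Mean = exp(μ + σ²/2) = exp(1.880) = 6.554.

maximum a posteriori estimate = 4.437, posterior expectation = 6.554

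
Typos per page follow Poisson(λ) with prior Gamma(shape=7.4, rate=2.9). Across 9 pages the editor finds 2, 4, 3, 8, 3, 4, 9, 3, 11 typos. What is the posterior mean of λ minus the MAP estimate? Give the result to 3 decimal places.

Σ counts = 47. Posterior: Gamma(shape = 7.4+47 = 54.4, rate = 2.9+9 = 11.9).
Mode = (α−1)/β = 53.4/11.9 = 4.487.
Mean = α/β = 54.4/11.9 = 4.571.
Difference = 4.571 − 4.487 = 0.084.

0.084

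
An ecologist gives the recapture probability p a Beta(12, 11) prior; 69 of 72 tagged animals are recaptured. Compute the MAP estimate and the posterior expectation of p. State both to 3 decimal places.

Posterior: Beta(12+69, 11+3) = Beta(81, 14).
Mode = (81−1)/(81+14−2) = 80/93 = 0.860.
Mean = 81/(81+14) = 81/95 = 0.853.

MAP estimate = 0.860, posterior expectation = 0.853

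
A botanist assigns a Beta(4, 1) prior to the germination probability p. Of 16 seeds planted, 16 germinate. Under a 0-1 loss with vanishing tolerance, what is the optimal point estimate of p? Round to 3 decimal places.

Posterior: Beta(4+16, 1+0) = Beta(20, 1).
Since β = 1 ≤ 1 and α > 1, the Beta density is monotone increasing on [0,1]; the mode is at 1.
Mean = 20/(20+1) = 0.952.
This is the posterior mode — the MAP estimate.

1.000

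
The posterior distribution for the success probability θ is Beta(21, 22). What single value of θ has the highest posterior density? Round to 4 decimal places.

Mode = (21−1)/(21+22−2) = 20/41 = 0.4878.
Mean = 21/(21+22) = 21/43 = 0.4884.
This is the posterior mode — the MAP estimate.

0.4878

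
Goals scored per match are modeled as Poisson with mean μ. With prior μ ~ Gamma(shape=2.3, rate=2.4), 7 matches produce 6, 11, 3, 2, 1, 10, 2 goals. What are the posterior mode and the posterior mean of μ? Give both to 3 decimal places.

MAP = 3.862, posterior mean = 3.968

Σ counts = 35. Posterior: Gamma(shape = 2.3+35 = 37.3, rate = 2.4+7 = 9.4).
Mode = (α−1)/β = 36.3/9.4 = 3.862.
Mean = α/β = 37.3/9.4 = 3.968.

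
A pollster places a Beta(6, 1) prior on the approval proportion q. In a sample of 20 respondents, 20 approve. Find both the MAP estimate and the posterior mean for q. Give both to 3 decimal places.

Posterior: Beta(6+20, 1+0) = Beta(26, 1).
Since β = 1 ≤ 1 and α > 1, the Beta density is monotone increasing on [0,1]; the mode is at 1.
Mean = 26/(26+1) = 0.963.
The mean is pulled below the mode by the posterior's left skew.

MAP = 1.000; posterior mean = 0.963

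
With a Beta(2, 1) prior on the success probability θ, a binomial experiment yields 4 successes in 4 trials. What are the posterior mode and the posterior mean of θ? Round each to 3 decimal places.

MAP = 1.000, posterior mean = 0.857

Posterior: Beta(2+4, 1+0) = Beta(6, 1).
Since β = 1 ≤ 1 and α > 1, the Beta density is monotone increasing on [0,1]; the mode is at 1.
Mean = 6/(6+1) = 0.857.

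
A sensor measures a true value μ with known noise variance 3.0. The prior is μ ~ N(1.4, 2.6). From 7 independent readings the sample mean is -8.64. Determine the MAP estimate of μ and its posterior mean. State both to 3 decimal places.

MAP estimate = -7.219, posterior mean = -7.219

Posterior for μ is Normal. Precision-weighted mean: (1/2.6·1.4 + 7/3.0·-8.64) / (1/2.6 + 7/3.0) = -7.219.
A Normal posterior is symmetric, so mode = mean.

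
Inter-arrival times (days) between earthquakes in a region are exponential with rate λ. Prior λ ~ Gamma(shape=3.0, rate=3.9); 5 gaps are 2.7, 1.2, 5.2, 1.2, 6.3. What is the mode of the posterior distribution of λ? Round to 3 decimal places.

0.341

Σ times = 16.6. Posterior: Gamma(shape = 3.0+5 = 8.0, rate = 3.9+16.6 = 20.5).
Mode = (α−1)/β = 7.0/20.5 = 0.341.
Mean = α/β = 8.0/20.5 = 0.390.
This is the posterior mode — the MAP estimate.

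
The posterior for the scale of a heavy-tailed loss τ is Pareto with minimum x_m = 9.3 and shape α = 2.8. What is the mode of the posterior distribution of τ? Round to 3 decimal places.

The Pareto density is strictly decreasing on [x_m, ∞), so the mode is x_m = 9.300.
Mean = α·x_m/(α−1) = 2.8·9.3/1.8 = 14.467.
This is the posterior mode — the MAP estimate.

9.300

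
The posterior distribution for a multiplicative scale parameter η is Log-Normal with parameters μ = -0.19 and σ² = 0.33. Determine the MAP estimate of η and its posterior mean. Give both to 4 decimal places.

MAP estimate = 0.5945, posterior mean = 0.9753

Mode = exp(μ − σ²) = exp(-0.52) = 0.5945.
Mean = exp(μ + σ²/2) = exp(-0.025) = 0.9753.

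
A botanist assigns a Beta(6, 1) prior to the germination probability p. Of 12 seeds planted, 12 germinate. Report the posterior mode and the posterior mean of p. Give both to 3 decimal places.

posterior mode = 1.000, posterior mean = 0.947

Posterior: Beta(6+12, 1+0) = Beta(18, 1).
Since β = 1 ≤ 1 and α > 1, the Beta density is monotone increasing on [0,1]; the mode is at 1.
Mean = 18/(18+1) = 0.947.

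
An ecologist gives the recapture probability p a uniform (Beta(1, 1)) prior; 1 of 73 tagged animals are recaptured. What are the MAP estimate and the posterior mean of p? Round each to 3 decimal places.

Posterior: Beta(1+1, 1+72) = Beta(2, 73).
Mode = (2−1)/(2+73−2) = 1/73 = 0.014.
With a flat prior the MAP equals the MLE, 1/73.
Mean = 2/(2+73) = 2/75 = 0.027.

MAP: 0.014. Posterior mean: 0.027.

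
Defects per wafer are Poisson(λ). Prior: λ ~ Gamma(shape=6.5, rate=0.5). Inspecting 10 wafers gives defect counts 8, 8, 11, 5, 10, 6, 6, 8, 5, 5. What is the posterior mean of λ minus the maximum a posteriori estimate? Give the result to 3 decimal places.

0.095

Σ counts = 72. Posterior: Gamma(shape = 6.5+72 = 78.5, rate = 0.5+10 = 10.5).
Mode = (α−1)/β = 77.5/10.5 = 7.381.
Mean = α/β = 78.5/10.5 = 7.476.
Difference = 7.476 − 7.381 = 0.095.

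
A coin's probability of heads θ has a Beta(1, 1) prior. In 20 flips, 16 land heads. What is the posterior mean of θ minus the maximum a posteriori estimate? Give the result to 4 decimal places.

Posterior: Beta(1+16, 1+4) = Beta(17, 5).
Mode = (17−1)/(17+5−2) = 16/20 = 0.8000.
With a flat prior the MAP equals the MLE, 16/20.
Mean = 17/(17+5) = 17/22 = 0.7727.
Difference = 0.7727 − 0.8000 = -0.0273.
Mode > mean: the posterior has a left tail.

-0.0273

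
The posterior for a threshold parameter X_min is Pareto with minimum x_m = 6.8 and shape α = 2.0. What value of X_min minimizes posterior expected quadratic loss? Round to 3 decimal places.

13.600

The Pareto density is strictly decreasing on [x_m, ∞), so the mode is x_m = 6.800.
Mean = α·x_m/(α−1) = 2.0·6.8/1.0 = 13.600.
Quadratic loss ⇒ the optimal estimator is the posterior mean.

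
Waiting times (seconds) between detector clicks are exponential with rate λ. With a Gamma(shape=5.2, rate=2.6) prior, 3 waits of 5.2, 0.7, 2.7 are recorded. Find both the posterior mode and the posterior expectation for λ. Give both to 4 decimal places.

Σ times = 8.6. Posterior: Gamma(shape = 5.2+3 = 8.2, rate = 2.6+8.6 = 11.2).
Mode = (α−1)/β = 7.2/11.2 = 0.6429.
Mean = α/β = 8.2/11.2 = 0.7321.
The mean is pulled above the mode by the posterior's right skew.

λ_MAP = 0.6429, E[λ|data] = 0.7321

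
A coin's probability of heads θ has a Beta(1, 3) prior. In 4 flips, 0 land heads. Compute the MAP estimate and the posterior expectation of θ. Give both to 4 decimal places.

Posterior: Beta(1+0, 3+4) = Beta(1, 7).
Since α = 1 ≤ 1 and β > 1, the Beta density is monotone decreasing on [0,1]; the mode is at 0.
Mean = 1/(1+7) = 0.1250.

MAP: 0.0000. Posterior mean: 0.1250.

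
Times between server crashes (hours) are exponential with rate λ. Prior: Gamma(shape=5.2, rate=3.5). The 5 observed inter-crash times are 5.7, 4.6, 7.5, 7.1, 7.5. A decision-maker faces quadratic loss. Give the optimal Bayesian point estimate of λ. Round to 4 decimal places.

0.2841

Σ times = 32.4. Posterior: Gamma(shape = 5.2+5 = 10.2, rate = 3.5+32.4 = 35.9).
Mode = (α−1)/β = 9.2/35.9 = 0.2563.
Mean = α/β = 10.2/35.9 = 0.2841.
Quadratic loss ⇒ the optimal estimator is the posterior mean.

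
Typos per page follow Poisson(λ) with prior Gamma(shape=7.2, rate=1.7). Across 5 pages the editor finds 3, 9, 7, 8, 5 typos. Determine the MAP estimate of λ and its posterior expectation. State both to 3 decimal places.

Σ counts = 32. Posterior: Gamma(shape = 7.2+32 = 39.2, rate = 1.7+5 = 6.7).
Mode = (α−1)/β = 38.2/6.7 = 5.701.
Mean = α/β = 39.2/6.7 = 5.851.

MAP = 5.701; posterior mean = 5.851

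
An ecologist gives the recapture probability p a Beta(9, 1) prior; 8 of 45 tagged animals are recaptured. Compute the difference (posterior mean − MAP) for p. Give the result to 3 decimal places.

0.007

Posterior: Beta(9+8, 1+37) = Beta(17, 38).
Mode = (17−1)/(17+38−2) = 16/53 = 0.302.
Mean = 17/(17+38) = 17/55 = 0.309.
Difference = 0.309 − 0.302 = 0.007.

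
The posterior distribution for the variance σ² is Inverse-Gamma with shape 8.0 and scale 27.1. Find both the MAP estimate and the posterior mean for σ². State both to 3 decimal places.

σ²_MAP = 3.011, E[σ²|data] = 3.871

Mode = β/(α+1) = 27.1/9.0 = 3.011.
Mean = β/(α−1) = 27.1/7.0 = 3.871.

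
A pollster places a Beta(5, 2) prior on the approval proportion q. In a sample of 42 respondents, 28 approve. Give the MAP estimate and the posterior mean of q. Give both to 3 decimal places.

Posterior: Beta(5+28, 2+14) = Beta(33, 16).
Mode = (33−1)/(33+16−2) = 32/47 = 0.681.
Mean = 33/(33+16) = 33/49 = 0.673.

MAP = 0.681, posterior mean = 0.673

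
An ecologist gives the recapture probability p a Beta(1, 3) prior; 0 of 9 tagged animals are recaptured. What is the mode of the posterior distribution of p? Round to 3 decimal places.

0.000

Posterior: Beta(1+0, 3+9) = Beta(1, 12).
Since α = 1 ≤ 1 and β > 1, the Beta density is monotone decreasing on [0,1]; the mode is at 0.
Mean = 1/(1+12) = 0.077.
This is the posterior mode — the MAP estimate.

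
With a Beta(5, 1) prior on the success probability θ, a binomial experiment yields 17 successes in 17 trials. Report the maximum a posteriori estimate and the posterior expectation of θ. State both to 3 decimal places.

Posterior: Beta(5+17, 1+0) = Beta(22, 1).
Since β = 1 ≤ 1 and α > 1, the Beta density is monotone increasing on [0,1]; the mode is at 1.
Mean = 22/(22+1) = 0.957.

MAP: 1.000. Posterior mean: 0.957.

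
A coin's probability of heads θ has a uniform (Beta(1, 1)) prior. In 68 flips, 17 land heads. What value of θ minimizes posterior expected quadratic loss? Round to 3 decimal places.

Posterior: Beta(1+17, 1+51) = Beta(18, 52).
Mode = (18−1)/(18+52−2) = 17/68 = 0.250.
With a flat prior the MAP equals the MLE, 17/68.
Mean = 18/(18+52) = 18/70 = 0.257.
Quadratic loss ⇒ the optimal estimator is the posterior mean.

0.257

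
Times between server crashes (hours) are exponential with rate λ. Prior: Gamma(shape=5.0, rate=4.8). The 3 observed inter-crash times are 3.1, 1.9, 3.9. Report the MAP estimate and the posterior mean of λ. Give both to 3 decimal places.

Σ times = 8.9. Posterior: Gamma(shape = 5.0+3 = 8.0, rate = 4.8+8.9 = 13.7).
Mode = (α−1)/β = 7.0/13.7 = 0.511.
Mean = α/β = 8.0/13.7 = 0.584.

MAP = 0.511, posterior mean = 0.584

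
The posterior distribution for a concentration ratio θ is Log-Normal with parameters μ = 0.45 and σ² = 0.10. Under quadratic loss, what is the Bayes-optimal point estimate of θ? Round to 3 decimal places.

1.649

Mode = exp(μ − σ²) = exp(0.35) = 1.419.
Mean = exp(μ + σ²/2) = exp(0.500) = 1.649.
Quadratic loss ⇒ the optimal estimator is the posterior mean.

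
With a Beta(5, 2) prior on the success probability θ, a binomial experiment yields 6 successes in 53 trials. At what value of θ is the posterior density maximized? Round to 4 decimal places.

Posterior: Beta(5+6, 2+47) = Beta(11, 49).
Mode = (11−1)/(11+49−2) = 10/58 = 0.1724.
Mean = 11/(11+49) = 11/60 = 0.1833.
This is the posterior mode — the MAP estimate.

0.1724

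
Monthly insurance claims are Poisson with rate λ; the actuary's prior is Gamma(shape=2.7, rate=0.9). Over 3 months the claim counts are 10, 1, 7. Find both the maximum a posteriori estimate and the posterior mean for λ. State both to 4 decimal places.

λ_MAP = 5.0513, E[λ|data] = 5.3077

Σ counts = 18. Posterior: Gamma(shape = 2.7+18 = 20.7, rate = 0.9+3 = 3.9).
Mode = (α−1)/β = 19.7/3.9 = 5.0513.
Mean = α/β = 20.7/3.9 = 5.3077.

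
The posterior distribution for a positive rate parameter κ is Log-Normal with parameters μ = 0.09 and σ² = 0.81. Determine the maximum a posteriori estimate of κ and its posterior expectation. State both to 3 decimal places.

MAP = 0.487, posterior mean = 1.640

Mode = exp(μ − σ²) = exp(-0.72) = 0.487.
Mean = exp(μ + σ²/2) = exp(0.495) = 1.640.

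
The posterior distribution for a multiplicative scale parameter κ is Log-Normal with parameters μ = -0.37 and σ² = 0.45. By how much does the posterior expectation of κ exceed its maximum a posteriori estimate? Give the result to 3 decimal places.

Mode = exp(μ − σ²) = exp(-0.82) = 0.440.
Mean = exp(μ + σ²/2) = exp(-0.145) = 0.865.
Difference = 0.865 − 0.440 = 0.425.
Right-skewed posterior ⇒ mode < mean.

0.425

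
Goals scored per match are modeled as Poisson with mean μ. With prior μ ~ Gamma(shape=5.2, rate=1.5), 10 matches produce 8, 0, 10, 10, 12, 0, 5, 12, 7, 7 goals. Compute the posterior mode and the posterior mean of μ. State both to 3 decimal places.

posterior mode = 6.539, posterior mean = 6.626

Σ counts = 71. Posterior: Gamma(shape = 5.2+71 = 76.2, rate = 1.5+10 = 11.5).
Mode = (α−1)/β = 75.2/11.5 = 6.539.
Mean = α/β = 76.2/11.5 = 6.626.
Mean > mode: the posterior has a right tail.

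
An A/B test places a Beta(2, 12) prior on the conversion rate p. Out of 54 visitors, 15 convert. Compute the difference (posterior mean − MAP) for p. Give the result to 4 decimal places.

0.0076

Posterior: Beta(2+15, 12+39) = Beta(17, 51).
Mode = (17−1)/(17+51−2) = 16/66 = 0.2424.
Mean = 17/(17+51) = 17/68 = 0.2500.
Difference = 0.2500 − 0.2424 = 0.0076.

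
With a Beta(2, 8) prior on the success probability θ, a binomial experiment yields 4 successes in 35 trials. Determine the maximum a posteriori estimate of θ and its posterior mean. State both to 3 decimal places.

Posterior: Beta(2+4, 8+31) = Beta(6, 39).
Mode = (6−1)/(6+39−2) = 5/43 = 0.116.
Mean = 6/(6+39) = 6/45 = 0.133.

θ_MAP = 0.116, E[θ|data] = 0.133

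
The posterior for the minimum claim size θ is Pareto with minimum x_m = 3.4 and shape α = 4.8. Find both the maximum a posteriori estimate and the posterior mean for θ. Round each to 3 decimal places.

maximum a posteriori estimate = 3.400, posterior mean = 4.295

The Pareto density is strictly decreasing on [x_m, ∞), so the mode is x_m = 3.400.
Mean = α·x_m/(α−1) = 4.8·3.4/3.8 = 4.295.
The posterior is right-skewed, so the mean exceeds the mode.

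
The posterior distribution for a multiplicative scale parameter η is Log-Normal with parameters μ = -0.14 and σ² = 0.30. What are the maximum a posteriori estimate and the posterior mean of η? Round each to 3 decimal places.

η_MAP = 0.644, E[η|data] = 1.010

Mode = exp(μ − σ²) = exp(-0.44) = 0.644.
Mean = exp(μ + σ²/2) = exp(0.010) = 1.010.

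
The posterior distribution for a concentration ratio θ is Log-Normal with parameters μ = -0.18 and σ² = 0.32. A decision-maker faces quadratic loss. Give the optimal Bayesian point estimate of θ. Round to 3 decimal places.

Mode = exp(μ − σ²) = exp(-0.50) = 0.607.
Mean = exp(μ + σ²/2) = exp(-0.020) = 0.980.
Quadratic loss ⇒ the optimal estimator is the posterior mean.

0.980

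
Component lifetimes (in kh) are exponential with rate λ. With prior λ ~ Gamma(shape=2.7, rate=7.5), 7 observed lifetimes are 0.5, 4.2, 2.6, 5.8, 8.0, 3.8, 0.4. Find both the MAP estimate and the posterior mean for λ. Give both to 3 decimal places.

Σ times = 25.3. Posterior: Gamma(shape = 2.7+7 = 9.7, rate = 7.5+25.3 = 32.8).
Mode = (α−1)/β = 8.7/32.8 = 0.265.
Mean = α/β = 9.7/32.8 = 0.296.
Mean > mode: the posterior has a right tail.

λ_MAP = 0.265, E[λ|data] = 0.296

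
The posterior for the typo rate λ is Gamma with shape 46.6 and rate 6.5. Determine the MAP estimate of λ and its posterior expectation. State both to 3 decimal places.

Mode = (α−1)/β = 45.6/6.5 = 7.015.
Mean = α/β = 46.6/6.5 = 7.169.
The mean is pulled above the mode by the posterior's right skew.

MAP = 7.015, posterior mean = 7.169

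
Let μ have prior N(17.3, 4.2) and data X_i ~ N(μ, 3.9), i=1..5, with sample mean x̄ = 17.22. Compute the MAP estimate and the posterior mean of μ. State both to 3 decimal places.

MAP: 17.233. Posterior mean: 17.233.

Posterior for μ is Normal. Precision-weighted mean: (1/4.2·17.3 + 5/3.9·17.22) / (1/4.2 + 5/3.9) = 17.233.
A Normal posterior is symmetric, so mode = mean.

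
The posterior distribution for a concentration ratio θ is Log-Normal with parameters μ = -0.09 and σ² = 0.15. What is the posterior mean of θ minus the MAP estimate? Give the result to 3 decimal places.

Mode = exp(μ − σ²) = exp(-0.24) = 0.787.
Mean = exp(μ + σ²/2) = exp(-0.015) = 0.985.
Difference = 0.985 − 0.787 = 0.198.

0.198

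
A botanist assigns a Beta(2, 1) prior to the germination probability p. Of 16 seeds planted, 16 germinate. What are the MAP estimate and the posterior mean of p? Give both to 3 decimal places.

Posterior: Beta(2+16, 1+0) = Beta(18, 1).
Since β = 1 ≤ 1 and α > 1, the Beta density is monotone increasing on [0,1]; the mode is at 1.
Mean = 18/(18+1) = 0.947.

MAP = 1.000, posterior mean = 0.947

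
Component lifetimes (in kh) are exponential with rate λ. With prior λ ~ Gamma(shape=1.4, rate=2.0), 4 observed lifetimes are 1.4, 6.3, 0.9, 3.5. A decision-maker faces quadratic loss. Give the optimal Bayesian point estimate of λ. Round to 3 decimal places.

Σ times = 12.1. Posterior: Gamma(shape = 1.4+4 = 5.4, rate = 2.0+12.1 = 14.1).
Mode = (α−1)/β = 4.4/14.1 = 0.312.
Mean = α/β = 5.4/14.1 = 0.383.
Quadratic loss ⇒ the optimal estimator is the posterior mean.

0.383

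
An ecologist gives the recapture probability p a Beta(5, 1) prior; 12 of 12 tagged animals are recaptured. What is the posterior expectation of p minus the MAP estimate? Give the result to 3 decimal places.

Posterior: Beta(5+12, 1+0) = Beta(17, 1).
Since β = 1 ≤ 1 and α > 1, the Beta density is monotone increasing on [0,1]; the mode is at 1.
Mean = 17/(17+1) = 0.944.
Difference = 0.944 − 1.000 = -0.056.

-0.056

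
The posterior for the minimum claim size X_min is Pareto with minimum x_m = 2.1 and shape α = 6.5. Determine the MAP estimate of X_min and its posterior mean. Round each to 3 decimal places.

The Pareto density is strictly decreasing on [x_m, ∞), so the mode is x_m = 2.100.
Mean = α·x_m/(α−1) = 6.5·2.1/5.5 = 2.482.
Right-skewed posterior ⇒ mode < mean.

X_min_MAP = 2.100, E[X_min|data] = 2.482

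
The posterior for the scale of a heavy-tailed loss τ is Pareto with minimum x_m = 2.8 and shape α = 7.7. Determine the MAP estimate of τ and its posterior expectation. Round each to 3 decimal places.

MAP = 2.800, posterior mean = 3.218

The Pareto density is strictly decreasing on [x_m, ∞), so the mode is x_m = 2.800.
Mean = α·x_m/(α−1) = 7.7·2.8/6.7 = 3.218.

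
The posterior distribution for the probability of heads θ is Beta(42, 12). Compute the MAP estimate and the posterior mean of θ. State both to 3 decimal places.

Mode = (42−1)/(42+12−2) = 41/52 = 0.788.
Mean = 42/(42+12) = 42/54 = 0.778.
Left-skewed posterior ⇒ mean < mode.

MAP estimate = 0.788, posterior mean = 0.778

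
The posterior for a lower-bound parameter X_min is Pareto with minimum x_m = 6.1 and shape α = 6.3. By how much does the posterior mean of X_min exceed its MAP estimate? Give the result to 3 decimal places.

The Pareto density is strictly decreasing on [x_m, ∞), so the mode is x_m = 6.100.
Mean = α·x_m/(α−1) = 6.3·6.1/5.3 = 7.251.
Difference = 7.251 − 6.100 = 1.151.
The mean is pulled above the mode by the posterior's right skew.

1.151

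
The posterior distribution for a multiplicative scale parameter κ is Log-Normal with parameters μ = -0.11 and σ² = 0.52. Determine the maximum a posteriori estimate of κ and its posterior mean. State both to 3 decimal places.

Mode = exp(μ − σ²) = exp(-0.63) = 0.533.
Mean = exp(μ + σ²/2) = exp(0.150) = 1.162.

κ_MAP = 0.533, E[κ|data] = 1.162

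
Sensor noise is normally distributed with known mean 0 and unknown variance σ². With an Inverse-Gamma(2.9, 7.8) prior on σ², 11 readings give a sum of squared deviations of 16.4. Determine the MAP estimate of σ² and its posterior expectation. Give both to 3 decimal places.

MAP: 1.702. Posterior mean: 2.162.

Posterior: Inverse-Gamma(shape = 2.9+11/2 = 8.4, scale = 7.8+16.4/2 = 16.0).
Mode = β/(α+1) = 16.0/9.4 = 1.702.
Mean = β/(α−1) = 16.0/7.4 = 2.162.
Right-skewed posterior ⇒ mode < mean.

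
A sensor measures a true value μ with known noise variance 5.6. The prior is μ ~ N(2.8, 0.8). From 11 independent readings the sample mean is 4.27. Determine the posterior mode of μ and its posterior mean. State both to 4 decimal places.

μ_MAP = 3.6983, E[μ|data] = 3.6983

Posterior for μ is Normal. Precision-weighted mean: (1/0.8·2.8 + 11/5.6·4.27) / (1/0.8 + 11/5.6) = 3.6983.
A Normal posterior is symmetric, so mode = mean.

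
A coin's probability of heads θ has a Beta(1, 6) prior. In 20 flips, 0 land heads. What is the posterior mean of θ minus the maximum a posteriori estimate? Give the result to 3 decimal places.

0.037

Posterior: Beta(1+0, 6+20) = Beta(1, 26).
Since α = 1 ≤ 1 and β > 1, the Beta density is monotone decreasing on [0,1]; the mode is at 0.
Mean = 1/(1+26) = 0.037.
Difference = 0.037 − 0.000 = 0.037.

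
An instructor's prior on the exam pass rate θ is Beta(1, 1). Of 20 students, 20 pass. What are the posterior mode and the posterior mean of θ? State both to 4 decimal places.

Posterior: Beta(1+20, 1+0) = Beta(21, 1).
Since β = 1 ≤ 1 and α > 1, the Beta density is monotone increasing on [0,1]; the mode is at 1.
Mean = 21/(21+1) = 0.9545.

MAP = 1.0000, posterior mean = 0.9545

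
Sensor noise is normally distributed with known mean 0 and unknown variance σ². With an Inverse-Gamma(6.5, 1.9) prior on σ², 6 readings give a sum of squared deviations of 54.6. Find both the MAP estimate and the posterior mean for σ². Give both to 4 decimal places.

Posterior: Inverse-Gamma(shape = 6.5+6/2 = 9.5, scale = 1.9+54.6/2 = 29.2).
Mode = β/(α+1) = 29.2/10.5 = 2.7810.
Mean = β/(α−1) = 29.2/8.5 = 3.4353.

σ²_MAP = 2.7810, E[σ²|data] = 3.4353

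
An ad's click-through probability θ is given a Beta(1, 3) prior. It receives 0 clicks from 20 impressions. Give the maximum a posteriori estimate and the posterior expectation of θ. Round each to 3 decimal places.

MAP = 0.000; posterior mean = 0.042

Posterior: Beta(1+0, 3+20) = Beta(1, 23).
Since α = 1 ≤ 1 and β > 1, the Beta density is monotone decreasing on [0,1]; the mode is at 0.
Mean = 1/(1+23) = 0.042.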